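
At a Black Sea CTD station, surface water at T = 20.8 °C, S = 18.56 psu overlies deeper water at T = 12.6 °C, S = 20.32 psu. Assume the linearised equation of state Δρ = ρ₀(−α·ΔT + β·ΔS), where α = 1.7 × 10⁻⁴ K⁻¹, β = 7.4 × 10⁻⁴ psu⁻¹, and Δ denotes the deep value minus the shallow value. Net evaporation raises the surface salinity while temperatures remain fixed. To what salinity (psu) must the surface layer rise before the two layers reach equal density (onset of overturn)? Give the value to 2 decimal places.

22.20 psu

Neutral buoyancy requires −α(T_deep − T_surf) + β(S_deep − S_surf′) = 0.
S_surf′ = S_deep − (α/β)·ΔT = 20.32 − (1.7 × 10⁻⁴/7.4 × 10⁻⁴)·(-8.2) = 22.2038 psu.
Increase required: 22.2038 − 18.56 = 3.6438 psu.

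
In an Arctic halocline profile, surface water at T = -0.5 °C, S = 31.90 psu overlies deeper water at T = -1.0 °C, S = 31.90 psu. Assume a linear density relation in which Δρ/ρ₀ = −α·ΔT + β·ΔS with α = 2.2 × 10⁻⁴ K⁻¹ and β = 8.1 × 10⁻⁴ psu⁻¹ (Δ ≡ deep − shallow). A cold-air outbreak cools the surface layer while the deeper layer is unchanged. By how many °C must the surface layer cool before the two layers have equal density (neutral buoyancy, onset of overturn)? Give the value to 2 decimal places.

0.50 °C

Neutral buoyancy requires Δρ = 0, i.e. −α(T_deep − T_surf′) + β(S_deep − S_surf) = 0.
T_surf′ = T_deep − (β/α)·ΔS = -1.0 − (8.1 × 10⁻⁴/2.2 × 10⁻⁴)·(+0.00) = -1.0000 °C.
Cooling required: -0.5 − (-1.0000) = 0.5000 °C.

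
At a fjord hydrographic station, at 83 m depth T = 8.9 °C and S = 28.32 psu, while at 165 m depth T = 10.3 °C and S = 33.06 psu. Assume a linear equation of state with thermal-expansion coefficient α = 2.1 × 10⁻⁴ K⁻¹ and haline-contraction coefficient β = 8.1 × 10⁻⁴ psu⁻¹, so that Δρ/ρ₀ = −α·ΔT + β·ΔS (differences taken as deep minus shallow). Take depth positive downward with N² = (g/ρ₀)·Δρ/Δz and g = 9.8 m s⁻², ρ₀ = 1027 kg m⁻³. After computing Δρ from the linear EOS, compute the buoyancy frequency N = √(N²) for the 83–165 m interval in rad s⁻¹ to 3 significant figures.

ΔT = +1.4 K, ΔS = +4.74 psu (deep − shallow).
Δρ/ρ₀ = −αΔT + βΔS = -2.94 × 10⁻⁴ + 3.8394 × 10⁻³ = 3.5454 × 10⁻³, so Δρ ≈ 3.641 kg m⁻³.
N² = (g/ρ₀)·Δρ/Δz = g·(Δρ/ρ₀)/Δz = 9.8 × 3.5454 × 10⁻³ / 82 = 4.2372 × 10⁻⁴ s⁻².
N = √(4.2372 × 10⁻⁴) = 0.020584 rad s⁻¹ ≈ 0.0206 rad s⁻¹.

0.0206 rad s⁻¹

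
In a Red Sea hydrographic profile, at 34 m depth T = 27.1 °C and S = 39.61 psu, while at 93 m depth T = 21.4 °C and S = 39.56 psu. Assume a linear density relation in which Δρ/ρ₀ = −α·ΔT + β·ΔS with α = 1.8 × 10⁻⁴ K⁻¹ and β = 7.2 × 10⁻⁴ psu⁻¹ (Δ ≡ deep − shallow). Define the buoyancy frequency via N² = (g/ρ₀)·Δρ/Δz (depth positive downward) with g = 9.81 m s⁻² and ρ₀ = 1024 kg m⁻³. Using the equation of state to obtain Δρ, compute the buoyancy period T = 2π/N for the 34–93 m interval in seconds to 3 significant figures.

ΔT = -5.7 K, ΔS = -0.05 psu (deep − shallow).
Δρ/ρ₀ = −αΔT + βΔS = 1.026 × 10⁻³ − 3.60 × 10⁻⁵ = 9.90 × 10⁻⁴, so Δρ ≈ 1.014 kg m⁻³.
N² = (g/ρ₀)·Δρ/Δz = g·(Δρ/ρ₀)/Δz = 9.81 × 9.90 × 10⁻⁴ / 59 = 1.6461 × 10⁻⁴ s⁻².
N = √(1.6461 × 10⁻⁴) = 0.012830 rad s⁻¹ → T = 2π/N = 489.73 s ≈ 490 s.

490 s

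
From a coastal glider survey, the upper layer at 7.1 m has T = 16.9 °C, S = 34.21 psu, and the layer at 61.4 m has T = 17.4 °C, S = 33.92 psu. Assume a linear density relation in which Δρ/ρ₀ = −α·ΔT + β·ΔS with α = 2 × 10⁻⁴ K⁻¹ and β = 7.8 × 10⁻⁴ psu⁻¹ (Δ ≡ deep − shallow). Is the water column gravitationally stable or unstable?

unstable

ΔT = 17.4 − 16.9 = +0.5 K and ΔS = 33.92 − 34.21 = -0.29 psu (deep − shallow).
−αΔT = -1.00 × 10⁻⁴; βΔS = -2.262 × 10⁻⁴; sum Δρ/ρ₀ = -3.262 × 10⁻⁴.
Δρ/ρ₀ < 0, so Δρ < 0: deeper water is lighter → statically unstable; the column would overturn.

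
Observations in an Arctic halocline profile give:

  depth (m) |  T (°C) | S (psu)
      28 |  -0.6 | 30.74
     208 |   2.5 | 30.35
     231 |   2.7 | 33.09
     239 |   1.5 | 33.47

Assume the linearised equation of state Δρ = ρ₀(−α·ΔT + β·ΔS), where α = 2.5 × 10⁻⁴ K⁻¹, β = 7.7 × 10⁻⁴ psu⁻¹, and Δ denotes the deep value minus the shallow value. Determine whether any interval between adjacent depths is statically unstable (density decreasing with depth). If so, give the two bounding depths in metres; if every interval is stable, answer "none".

28–208 m

Evaluate Δρ/ρ₀ = −αΔT + βΔS across each adjacent pair:
  28–208 m: −αΔT+βΔS = −(2.5 × 10⁻⁴)(+3.1)+(7.7 × 10⁻⁴)(-0.39) = -1.1 × 10⁻³ → UNSTABLE
  208–231 m: −αΔT+βΔS = −(2.5 × 10⁻⁴)(+0.2)+(7.7 × 10⁻⁴)(+2.74) = 2.1 × 10⁻³ → stable
  231–239 m: −αΔT+βΔS = −(2.5 × 10⁻⁴)(-1.2)+(7.7 × 10⁻⁴)(+0.38) = 5.9 × 10⁻⁴ → stable
The 28–208 m interval has Δρ < 0: lighter water underlies denser water.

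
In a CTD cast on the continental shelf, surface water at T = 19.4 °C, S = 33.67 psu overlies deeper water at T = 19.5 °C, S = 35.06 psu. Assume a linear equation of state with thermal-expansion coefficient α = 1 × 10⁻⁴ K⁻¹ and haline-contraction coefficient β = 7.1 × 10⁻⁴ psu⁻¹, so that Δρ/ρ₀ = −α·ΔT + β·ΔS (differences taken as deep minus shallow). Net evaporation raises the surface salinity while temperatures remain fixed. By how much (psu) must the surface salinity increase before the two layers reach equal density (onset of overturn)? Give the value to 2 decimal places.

Neutral buoyancy requires −α(T_deep − T_surf) + β(S_deep − S_surf′) = 0.
S_surf′ = S_deep − (α/β)·ΔT = 35.06 − (1 × 10⁻⁴/7.1 × 10⁻⁴)·(+0.1) = 35.0459 psu.
Increase required: 35.0459 − 33.67 = 1.3759 psu.

1.38 psu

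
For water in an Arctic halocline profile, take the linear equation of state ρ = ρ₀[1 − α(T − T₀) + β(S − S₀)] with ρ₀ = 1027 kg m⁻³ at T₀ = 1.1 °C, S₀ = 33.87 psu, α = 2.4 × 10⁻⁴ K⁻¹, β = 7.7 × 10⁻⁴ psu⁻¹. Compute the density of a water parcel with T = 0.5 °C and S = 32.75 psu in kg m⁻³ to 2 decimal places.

1026.26 kg m⁻³

T − T₀ = -0.6 K, S − S₀ = -1.12 psu.
Bracket = 1 − α·(-0.6) + β·(-1.12) = 1 + (-7.184 × 10⁻⁴) = 0.9992816.
ρ = 1027 × 0.9992816 = 1026.26 kg m⁻³.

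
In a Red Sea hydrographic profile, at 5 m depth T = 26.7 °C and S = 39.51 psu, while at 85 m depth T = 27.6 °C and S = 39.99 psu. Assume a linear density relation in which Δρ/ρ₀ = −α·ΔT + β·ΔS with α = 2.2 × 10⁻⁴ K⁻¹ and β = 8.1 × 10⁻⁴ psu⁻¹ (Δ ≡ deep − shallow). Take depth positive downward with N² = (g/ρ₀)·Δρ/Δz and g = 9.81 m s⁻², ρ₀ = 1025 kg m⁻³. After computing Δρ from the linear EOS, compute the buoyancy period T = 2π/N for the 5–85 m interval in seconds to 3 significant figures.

1.30 × 10³ s

ΔT = +0.9 K, ΔS = +0.48 psu (deep − shallow).
Δρ/ρ₀ = −αΔT + βΔS = -1.98 × 10⁻⁴ + 3.888 × 10⁻⁴ = 1.908 × 10⁻⁴, so Δρ ≈ 0.1956 kg m⁻³.
N² = (g/ρ₀)·Δρ/Δz = g·(Δρ/ρ₀)/Δz = 9.81 × 1.908 × 10⁻⁴ / 80 = 2.3397 × 10⁻⁵ s⁻².
N = √(2.3397 × 10⁻⁵) = 4.8370 × 10⁻³ rad s⁻¹ → T = 2π/N = 1.2990 × 10³ s ≈ 1.30 × 10³ s.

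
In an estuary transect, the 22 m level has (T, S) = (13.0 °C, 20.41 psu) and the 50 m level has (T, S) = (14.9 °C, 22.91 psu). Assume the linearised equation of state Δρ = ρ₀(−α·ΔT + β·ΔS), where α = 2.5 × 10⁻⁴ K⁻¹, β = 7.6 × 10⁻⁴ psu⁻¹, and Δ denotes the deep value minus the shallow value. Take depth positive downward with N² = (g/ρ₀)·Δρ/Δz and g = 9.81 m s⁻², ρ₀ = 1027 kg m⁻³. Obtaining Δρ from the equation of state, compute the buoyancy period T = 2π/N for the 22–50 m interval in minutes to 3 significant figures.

ΔT = +1.9 K, ΔS = +2.50 psu (deep − shallow).
Δρ/ρ₀ = −αΔT + βΔS = -4.75 × 10⁻⁴ + 1.90 × 10⁻³ = 1.425 × 10⁻³, so Δρ ≈ 1.463 kg m⁻³.
N² = (g/ρ₀)·Δρ/Δz = g·(Δρ/ρ₀)/Δz = 9.81 × 1.425 × 10⁻³ / 28 = 4.9926 × 10⁻⁴ s⁻².
N = √(4.9926 × 10⁻⁴) = 0.022344 rad s⁻¹ → T = 2π/N = 281.20 s = 4.6867 min ≈ 4.69 min.

4.69 min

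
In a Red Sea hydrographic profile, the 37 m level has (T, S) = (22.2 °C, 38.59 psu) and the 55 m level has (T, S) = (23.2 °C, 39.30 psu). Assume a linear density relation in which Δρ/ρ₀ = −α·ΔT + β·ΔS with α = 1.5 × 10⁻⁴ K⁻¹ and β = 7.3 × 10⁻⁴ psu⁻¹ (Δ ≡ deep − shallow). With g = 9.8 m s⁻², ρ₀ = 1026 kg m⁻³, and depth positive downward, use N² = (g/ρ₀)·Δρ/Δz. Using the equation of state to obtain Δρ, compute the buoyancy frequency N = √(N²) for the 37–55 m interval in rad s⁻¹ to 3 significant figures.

ΔT = +1.0 K, ΔS = +0.71 psu (deep − shallow).
Δρ/ρ₀ = −αΔT + βΔS = -1.50 × 10⁻⁴ + 5.183 × 10⁻⁴ = 3.683 × 10⁻⁴, so Δρ ≈ 0.3779 kg m⁻³.
N² = (g/ρ₀)·Δρ/Δz = g·(Δρ/ρ₀)/Δz = 9.8 × 3.683 × 10⁻⁴ / 18 = 2.0052 × 10⁻⁴ s⁻².
N = √(2.0052 × 10⁻⁴) = 0.014161 rad s⁻¹ ≈ 0.0142 rad s⁻¹.

0.0142 rad s⁻¹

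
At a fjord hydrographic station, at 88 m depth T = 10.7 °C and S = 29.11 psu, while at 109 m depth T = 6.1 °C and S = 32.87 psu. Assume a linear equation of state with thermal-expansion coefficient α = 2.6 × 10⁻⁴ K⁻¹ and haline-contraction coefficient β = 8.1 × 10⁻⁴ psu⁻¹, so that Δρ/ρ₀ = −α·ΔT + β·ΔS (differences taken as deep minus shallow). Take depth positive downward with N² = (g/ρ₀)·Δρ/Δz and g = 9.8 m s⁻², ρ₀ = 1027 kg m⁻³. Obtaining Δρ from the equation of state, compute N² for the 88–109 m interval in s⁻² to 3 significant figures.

ΔT = -4.6 K, ΔS = +3.76 psu (deep − shallow).
Δρ/ρ₀ = −αΔT + βΔS = 1.196 × 10⁻³ + 3.0456 × 10⁻³ = 4.2416 × 10⁻³, so Δρ ≈ 4.356 kg m⁻³.
N² = (g/ρ₀)·Δρ/Δz = g·(Δρ/ρ₀)/Δz = 9.8 × 4.2416 × 10⁻³ / 21 = 1.9794 × 10⁻³ s⁻² ≈ 1.98 × 10⁻³ s⁻².

1.98 × 10⁻³ s⁻²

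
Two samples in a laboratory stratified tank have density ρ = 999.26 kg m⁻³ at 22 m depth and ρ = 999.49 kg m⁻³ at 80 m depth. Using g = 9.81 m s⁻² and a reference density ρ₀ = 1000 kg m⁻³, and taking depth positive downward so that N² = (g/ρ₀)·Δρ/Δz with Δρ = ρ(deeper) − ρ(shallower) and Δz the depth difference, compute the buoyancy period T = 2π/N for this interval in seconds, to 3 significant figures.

1.01 × 10³ s

Δρ = 999.49 − 999.26 = 0.23 kg m⁻³ over Δz = 80 − 22 = 58 m.
N² = (9.81/1000) × (0.23/58) = 3.8902 × 10⁻⁵ s⁻².
N = √(3.8902 × 10⁻⁵) = 6.2371 × 10⁻³ rad s⁻¹, so T = 2π/N = 1.0074 × 10³ s ≈ 1.01 × 10³ s.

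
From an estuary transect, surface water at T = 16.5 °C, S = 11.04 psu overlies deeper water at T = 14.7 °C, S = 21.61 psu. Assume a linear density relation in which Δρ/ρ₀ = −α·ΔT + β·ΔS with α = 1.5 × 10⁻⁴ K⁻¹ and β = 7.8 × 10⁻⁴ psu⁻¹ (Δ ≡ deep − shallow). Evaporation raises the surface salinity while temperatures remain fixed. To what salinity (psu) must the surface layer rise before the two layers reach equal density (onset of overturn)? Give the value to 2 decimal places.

Neutral buoyancy requires −α(T_deep − T_surf) + β(S_deep − S_surf′) = 0.
S_surf′ = S_deep − (α/β)·ΔT = 21.61 − (1.5 × 10⁻⁴/7.8 × 10⁻⁴)·(-1.8) = 21.9562 psu.
Increase required: 21.9562 − 11.04 = 10.9162 psu.

21.96 psu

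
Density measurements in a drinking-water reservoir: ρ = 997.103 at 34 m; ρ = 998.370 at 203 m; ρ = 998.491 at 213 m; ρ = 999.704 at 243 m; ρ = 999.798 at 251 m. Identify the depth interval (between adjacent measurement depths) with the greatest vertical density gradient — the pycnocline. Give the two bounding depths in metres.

213–243 m

Compute the density gradient over each adjacent pair:
  34–203 m: Δρ/Δz = 1.267/169 = 7.5 × 10⁻³ kg m⁻⁴
  203–213 m: Δρ/Δz = 0.121/10 = 0.012 kg m⁻⁴
  213–243 m: Δρ/Δz = 1.213/30 = 0.040 kg m⁻⁴
  243–251 m: Δρ/Δz = 0.094/8 = 0.012 kg m⁻⁴
The largest gradient is in the 213–243 m interval — the pycnocline.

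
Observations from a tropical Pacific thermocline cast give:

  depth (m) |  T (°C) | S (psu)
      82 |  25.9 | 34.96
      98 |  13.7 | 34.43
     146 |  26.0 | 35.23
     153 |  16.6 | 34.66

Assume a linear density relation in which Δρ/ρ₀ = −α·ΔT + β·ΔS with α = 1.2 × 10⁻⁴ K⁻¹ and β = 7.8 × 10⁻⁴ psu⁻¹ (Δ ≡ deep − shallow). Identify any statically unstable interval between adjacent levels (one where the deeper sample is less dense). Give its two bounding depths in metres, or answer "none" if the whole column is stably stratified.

98–146 m

Evaluate Δρ/ρ₀ = −αΔT + βΔS across each adjacent pair:
  82–98 m: −αΔT+βΔS = −(1.2 × 10⁻⁴)(-12.2)+(7.8 × 10⁻⁴)(-0.53) = 1.1 × 10⁻³ → stable
  98–146 m: −αΔT+βΔS = −(1.2 × 10⁻⁴)(+12.3)+(7.8 × 10⁻⁴)(+0.80) = -8.5 × 10⁻⁴ → UNSTABLE
  146–153 m: −αΔT+βΔS = −(1.2 × 10⁻⁴)(-9.4)+(7.8 × 10⁻⁴)(-0.57) = 6.8 × 10⁻⁴ → stable
The 98–146 m interval has Δρ < 0: lighter water underlies denser water.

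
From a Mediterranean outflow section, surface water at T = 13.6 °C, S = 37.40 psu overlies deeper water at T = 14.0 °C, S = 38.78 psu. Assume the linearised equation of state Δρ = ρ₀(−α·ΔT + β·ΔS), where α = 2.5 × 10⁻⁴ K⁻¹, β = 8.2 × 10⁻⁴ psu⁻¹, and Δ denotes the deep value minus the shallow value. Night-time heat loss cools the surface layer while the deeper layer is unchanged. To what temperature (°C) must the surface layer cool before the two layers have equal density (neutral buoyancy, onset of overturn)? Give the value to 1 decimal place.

Neutral buoyancy requires Δρ = 0, i.e. −α(T_deep − T_surf′) + β(S_deep − S_surf) = 0.
T_surf′ = T_deep − (β/α)·ΔS = 14.0 − (8.2 × 10⁻⁴/2.5 × 10⁻⁴)·(+1.38) = 9.474 °C.
Cooling required: 13.6 − (9.474) = 4.126 °C.

9.5 °C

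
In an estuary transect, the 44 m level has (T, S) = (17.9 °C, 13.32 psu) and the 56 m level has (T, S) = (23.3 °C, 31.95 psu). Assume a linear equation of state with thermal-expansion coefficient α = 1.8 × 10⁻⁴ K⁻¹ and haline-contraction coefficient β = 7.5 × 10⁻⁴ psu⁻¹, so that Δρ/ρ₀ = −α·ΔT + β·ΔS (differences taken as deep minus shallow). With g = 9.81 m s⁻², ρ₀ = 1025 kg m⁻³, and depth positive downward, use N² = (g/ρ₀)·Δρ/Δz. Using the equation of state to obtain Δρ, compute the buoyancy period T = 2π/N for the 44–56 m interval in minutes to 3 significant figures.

1.02 min

ΔT = +5.4 K, ΔS = +18.63 psu (deep − shallow).
Δρ/ρ₀ = −αΔT + βΔS = -9.72 × 10⁻⁴ + 0.0139725 = 0.0130005, so Δρ ≈ 13.33 kg m⁻³.
N² = (g/ρ₀)·Δρ/Δz = g·(Δρ/ρ₀)/Δz = 9.81 × 0.0130005 / 12 = 0.010628 s⁻².
N = √(0.010628) = 0.10309 rad s⁻¹ → T = 2π/N = 60.949 s = 1.0158 min ≈ 1.02 min.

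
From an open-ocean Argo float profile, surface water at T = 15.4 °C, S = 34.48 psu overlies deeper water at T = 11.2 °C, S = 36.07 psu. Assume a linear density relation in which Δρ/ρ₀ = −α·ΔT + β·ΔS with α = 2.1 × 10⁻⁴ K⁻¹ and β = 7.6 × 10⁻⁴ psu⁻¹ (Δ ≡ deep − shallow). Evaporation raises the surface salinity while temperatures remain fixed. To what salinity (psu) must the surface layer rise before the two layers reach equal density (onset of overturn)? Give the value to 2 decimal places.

37.23 psu

Neutral buoyancy requires −α(T_deep − T_surf) + β(S_deep − S_surf′) = 0.
S_surf′ = S_deep − (α/β)·ΔT = 36.07 − (2.1 × 10⁻⁴/7.6 × 10⁻⁴)·(-4.2) = 37.2305 psu.
Increase required: 37.2305 − 34.48 = 2.7505 psu.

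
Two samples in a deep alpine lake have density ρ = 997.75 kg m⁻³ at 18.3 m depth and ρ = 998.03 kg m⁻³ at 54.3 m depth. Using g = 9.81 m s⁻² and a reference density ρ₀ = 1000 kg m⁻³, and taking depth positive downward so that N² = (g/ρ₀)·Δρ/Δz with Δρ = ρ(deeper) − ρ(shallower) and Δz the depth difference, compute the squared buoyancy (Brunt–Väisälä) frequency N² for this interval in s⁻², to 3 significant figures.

7.63 × 10⁻⁵ s⁻²

Δρ = 998.03 − 997.75 = 0.28 kg m⁻³ over Δz = 54.3 − 18.3 = 36 m.
N² = (9.81/1000) × (0.28/36) = 7.6300 × 10⁻⁵ s⁻² ≈ 7.63 × 10⁻⁵ s⁻².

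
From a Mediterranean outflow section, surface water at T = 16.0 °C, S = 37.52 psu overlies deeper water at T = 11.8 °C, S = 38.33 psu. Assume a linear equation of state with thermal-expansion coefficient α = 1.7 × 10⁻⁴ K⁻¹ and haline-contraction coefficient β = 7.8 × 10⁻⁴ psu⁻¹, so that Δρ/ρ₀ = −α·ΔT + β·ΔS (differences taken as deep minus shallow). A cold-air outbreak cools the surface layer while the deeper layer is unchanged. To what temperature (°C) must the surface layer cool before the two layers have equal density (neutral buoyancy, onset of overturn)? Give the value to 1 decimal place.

8.1 °C

Neutral buoyancy requires Δρ = 0, i.e. −α(T_deep − T_surf′) + β(S_deep − S_surf) = 0.
T_surf′ = T_deep − (β/α)·ΔS = 11.8 − (7.8 × 10⁻⁴/1.7 × 10⁻⁴)·(+0.81) = 8.084 °C.
Cooling required: 16.0 − (8.084) = 7.916 °C.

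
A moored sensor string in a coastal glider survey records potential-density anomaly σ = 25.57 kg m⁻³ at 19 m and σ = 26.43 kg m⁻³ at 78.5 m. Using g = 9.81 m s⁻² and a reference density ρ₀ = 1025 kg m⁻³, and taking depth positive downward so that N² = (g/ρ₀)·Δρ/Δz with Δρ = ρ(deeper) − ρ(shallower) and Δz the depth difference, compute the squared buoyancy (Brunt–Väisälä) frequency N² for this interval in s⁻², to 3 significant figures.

Δρ = 1026.43 − 1025.57 = 0.86 kg m⁻³ over Δz = 78.5 − 19 = 59.5 m.
N² = (9.81/1025) × (0.86/59.5) = 1.3833 × 10⁻⁴ s⁻² ≈ 1.38 × 10⁻⁴ s⁻².
Since Δρ > 0 the layer is stably stratified.

1.38 × 10⁻⁴ s⁻²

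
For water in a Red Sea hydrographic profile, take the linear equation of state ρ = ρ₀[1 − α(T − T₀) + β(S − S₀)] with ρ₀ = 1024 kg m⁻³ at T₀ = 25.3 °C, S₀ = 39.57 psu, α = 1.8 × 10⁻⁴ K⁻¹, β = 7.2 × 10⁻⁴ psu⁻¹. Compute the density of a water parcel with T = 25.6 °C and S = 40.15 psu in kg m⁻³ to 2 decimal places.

T − T₀ = +0.3 K, S − S₀ = +0.58 psu.
Bracket = 1 − α·(+0.3) + β·(+0.58) = 1 + (3.636 × 10⁻⁴) = 1.0003636.
ρ = 1024 × 1.0003636 = 1024.37 kg m⁻³.

1024.37 kg m⁻³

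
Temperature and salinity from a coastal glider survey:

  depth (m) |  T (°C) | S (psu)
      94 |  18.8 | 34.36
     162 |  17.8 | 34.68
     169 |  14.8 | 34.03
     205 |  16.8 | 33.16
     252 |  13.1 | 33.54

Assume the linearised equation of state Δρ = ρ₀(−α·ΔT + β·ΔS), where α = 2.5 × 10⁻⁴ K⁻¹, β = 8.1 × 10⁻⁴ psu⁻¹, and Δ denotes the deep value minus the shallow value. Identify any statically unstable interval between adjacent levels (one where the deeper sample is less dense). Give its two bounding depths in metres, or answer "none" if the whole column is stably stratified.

Evaluate Δρ/ρ₀ = −αΔT + βΔS across each adjacent pair:
  94–162 m: −αΔT+βΔS = −(2.5 × 10⁻⁴)(-1.0)+(8.1 × 10⁻⁴)(+0.32) = 5.1 × 10⁻⁴ → stable
  162–169 m: −αΔT+βΔS = −(2.5 × 10⁻⁴)(-3.0)+(8.1 × 10⁻⁴)(-0.65) = 2.2 × 10⁻⁴ → stable
  169–205 m: −αΔT+βΔS = −(2.5 × 10⁻⁴)(+2.0)+(8.1 × 10⁻⁴)(-0.87) = -1.2 × 10⁻³ → UNSTABLE
  205–252 m: −αΔT+βΔS = −(2.5 × 10⁻⁴)(-3.7)+(8.1 × 10⁻⁴)(+0.38) = 1.2 × 10⁻³ → stable
The 169–205 m interval has Δρ < 0: lighter water underlies denser water.

169–205 m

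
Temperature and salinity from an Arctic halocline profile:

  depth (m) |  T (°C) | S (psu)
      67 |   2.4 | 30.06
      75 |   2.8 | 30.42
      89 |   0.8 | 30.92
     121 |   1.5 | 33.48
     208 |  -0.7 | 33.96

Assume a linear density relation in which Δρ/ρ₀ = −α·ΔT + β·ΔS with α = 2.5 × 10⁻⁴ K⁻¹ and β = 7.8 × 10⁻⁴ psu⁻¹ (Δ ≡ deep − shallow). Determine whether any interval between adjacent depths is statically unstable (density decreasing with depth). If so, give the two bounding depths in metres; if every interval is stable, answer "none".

Evaluate Δρ/ρ₀ = −αΔT + βΔS across each adjacent pair:
  67–75 m: −αΔT+βΔS = −(2.5 × 10⁻⁴)(+0.4)+(7.8 × 10⁻⁴)(+0.36) = 1.8 × 10⁻⁴ → stable
  75–89 m: −αΔT+βΔS = −(2.5 × 10⁻⁴)(-2.0)+(7.8 × 10⁻⁴)(+0.50) = 8.9 × 10⁻⁴ → stable
  89–121 m: −αΔT+βΔS = −(2.5 × 10⁻⁴)(+0.7)+(7.8 × 10⁻⁴)(+2.56) = 1.8 × 10⁻³ → stable
  121–208 m: −αΔT+βΔS = −(2.5 × 10⁻⁴)(-2.2)+(7.8 × 10⁻⁴)(+0.48) = 9.2 × 10⁻⁴ → stable
Every interval has Δρ > 0: the column is stably stratified throughout.

none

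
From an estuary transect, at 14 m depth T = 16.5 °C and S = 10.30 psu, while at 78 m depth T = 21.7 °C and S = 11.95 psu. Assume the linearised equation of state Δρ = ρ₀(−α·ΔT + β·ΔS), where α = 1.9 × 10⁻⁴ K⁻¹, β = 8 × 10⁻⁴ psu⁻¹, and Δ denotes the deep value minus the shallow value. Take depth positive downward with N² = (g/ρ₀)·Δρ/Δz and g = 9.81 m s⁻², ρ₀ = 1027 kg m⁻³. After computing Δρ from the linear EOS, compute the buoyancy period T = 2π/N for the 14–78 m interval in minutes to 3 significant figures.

14.7 min

ΔT = +5.2 K, ΔS = +1.65 psu (deep − shallow).
Δρ/ρ₀ = −αΔT + βΔS = -9.88 × 10⁻⁴ + 1.32 × 10⁻³ = 3.32 × 10⁻⁴, so Δρ ≈ 0.3410 kg m⁻³.
N² = (g/ρ₀)·Δρ/Δz = g·(Δρ/ρ₀)/Δz = 9.81 × 3.32 × 10⁻⁴ / 64 = 5.0889 × 10⁻⁵ s⁻².
N = √(5.0889 × 10⁻⁵) = 7.1337 × 10⁻³ rad s⁻¹ → T = 2π/N = 880.78 s = 14.680 min ≈ 14.7 min.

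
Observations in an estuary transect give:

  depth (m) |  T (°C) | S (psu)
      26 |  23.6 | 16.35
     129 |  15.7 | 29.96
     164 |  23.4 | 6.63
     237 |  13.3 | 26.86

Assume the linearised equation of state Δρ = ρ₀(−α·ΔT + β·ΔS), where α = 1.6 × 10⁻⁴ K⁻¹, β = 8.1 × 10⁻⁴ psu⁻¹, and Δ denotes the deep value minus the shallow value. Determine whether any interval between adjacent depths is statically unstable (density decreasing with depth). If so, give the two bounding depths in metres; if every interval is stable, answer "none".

Evaluate Δρ/ρ₀ = −αΔT + βΔS across each adjacent pair:
  26–129 m: −αΔT+βΔS = −(1.6 × 10⁻⁴)(-7.9)+(8.1 × 10⁻⁴)(+13.61) = 0.012 → stable
  129–164 m: −αΔT+βΔS = −(1.6 × 10⁻⁴)(+7.7)+(8.1 × 10⁻⁴)(-23.33) = -0.020 → UNSTABLE
  164–237 m: −αΔT+βΔS = −(1.6 × 10⁻⁴)(-10.1)+(8.1 × 10⁻⁴)(+20.23) = 0.018 → stable
The 129–164 m interval has Δρ < 0: lighter water underlies denser water.

129–164 m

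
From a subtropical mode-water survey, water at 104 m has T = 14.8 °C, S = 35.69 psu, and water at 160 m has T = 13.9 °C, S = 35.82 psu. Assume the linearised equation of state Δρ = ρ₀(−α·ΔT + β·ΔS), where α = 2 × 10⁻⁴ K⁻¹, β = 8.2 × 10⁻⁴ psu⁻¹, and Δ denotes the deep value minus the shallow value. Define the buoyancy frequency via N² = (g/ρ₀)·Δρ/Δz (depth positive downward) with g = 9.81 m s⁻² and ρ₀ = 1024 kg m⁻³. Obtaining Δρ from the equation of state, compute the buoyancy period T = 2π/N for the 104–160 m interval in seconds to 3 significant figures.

ΔT = -0.9 K, ΔS = +0.13 psu (deep − shallow).
Δρ/ρ₀ = −αΔT + βΔS = 1.80 × 10⁻⁴ + 1.066 × 10⁻⁴ = 2.866 × 10⁻⁴, so Δρ ≈ 0.2935 kg m⁻³.
N² = (g/ρ₀)·Δρ/Δz = g·(Δρ/ρ₀)/Δz = 9.81 × 2.866 × 10⁻⁴ / 56 = 5.0206 × 10⁻⁵ s⁻².
N = √(5.0206 × 10⁻⁵) = 7.0856 × 10⁻³ rad s⁻¹ → T = 2π/N = 886.75 s ≈ 887 s.

887 s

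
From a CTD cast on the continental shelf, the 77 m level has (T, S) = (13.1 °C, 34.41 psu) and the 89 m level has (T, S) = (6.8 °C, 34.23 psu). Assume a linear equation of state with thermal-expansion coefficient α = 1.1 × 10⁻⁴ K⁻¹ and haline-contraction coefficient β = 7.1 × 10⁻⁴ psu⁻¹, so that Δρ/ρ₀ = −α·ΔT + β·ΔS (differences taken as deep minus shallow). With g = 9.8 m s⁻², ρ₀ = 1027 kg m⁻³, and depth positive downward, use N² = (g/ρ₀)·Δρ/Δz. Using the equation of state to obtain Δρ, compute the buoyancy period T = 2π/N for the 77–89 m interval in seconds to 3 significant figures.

ΔT = -6.3 K, ΔS = -0.18 psu (deep − shallow).
Δρ/ρ₀ = −αΔT + βΔS = 6.93 × 10⁻⁴ − 1.278 × 10⁻⁴ = 5.652 × 10⁻⁴, so Δρ ≈ 0.5805 kg m⁻³.
N² = (g/ρ₀)·Δρ/Δz = g·(Δρ/ρ₀)/Δz = 9.8 × 5.652 × 10⁻⁴ / 12 = 4.6158 × 10⁻⁴ s⁻².
N = √(4.6158 × 10⁻⁴) = 0.021484 rad s⁻¹ → T = 2π/N = 292.46 s ≈ 292 s.

292 s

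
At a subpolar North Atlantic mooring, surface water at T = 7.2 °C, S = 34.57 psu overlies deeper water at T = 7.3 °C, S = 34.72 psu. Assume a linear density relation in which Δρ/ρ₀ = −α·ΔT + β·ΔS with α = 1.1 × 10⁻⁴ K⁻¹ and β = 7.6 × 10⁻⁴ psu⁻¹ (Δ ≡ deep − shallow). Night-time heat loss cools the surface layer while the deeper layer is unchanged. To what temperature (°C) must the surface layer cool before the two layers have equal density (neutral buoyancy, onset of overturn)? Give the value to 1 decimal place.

Neutral buoyancy requires Δρ = 0, i.e. −α(T_deep − T_surf′) + β(S_deep − S_surf) = 0.
T_surf′ = T_deep − (β/α)·ΔS = 7.3 − (7.6 × 10⁻⁴/1.1 × 10⁻⁴)·(+0.15) = 6.264 °C.
Cooling required: 7.2 − (6.264) = 0.936 °C.

6.3 °C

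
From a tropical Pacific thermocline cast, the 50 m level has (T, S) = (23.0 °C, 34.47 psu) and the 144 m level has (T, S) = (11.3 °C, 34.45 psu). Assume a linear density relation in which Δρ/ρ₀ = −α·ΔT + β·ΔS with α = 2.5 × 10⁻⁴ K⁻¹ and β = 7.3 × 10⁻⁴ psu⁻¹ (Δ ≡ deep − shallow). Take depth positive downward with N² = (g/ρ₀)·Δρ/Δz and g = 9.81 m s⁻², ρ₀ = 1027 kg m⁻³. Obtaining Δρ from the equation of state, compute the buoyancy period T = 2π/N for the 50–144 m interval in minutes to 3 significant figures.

ΔT = -11.7 K, ΔS = -0.02 psu (deep − shallow).
Δρ/ρ₀ = −αΔT + βΔS = 2.925 × 10⁻³ − 1.46 × 10⁻⁵ = 2.9104 × 10⁻³, so Δρ ≈ 2.989 kg m⁻³.
N² = (g/ρ₀)·Δρ/Δz = g·(Δρ/ρ₀)/Δz = 9.81 × 2.9104 × 10⁻³ / 94 = 3.0373 × 10⁻⁴ s⁻².
N = √(3.0373 × 10⁻⁴) = 0.017428 rad s⁻¹ → T = 2π/N = 360.52 s = 6.0087 min ≈ 6.01 min.

6.01 min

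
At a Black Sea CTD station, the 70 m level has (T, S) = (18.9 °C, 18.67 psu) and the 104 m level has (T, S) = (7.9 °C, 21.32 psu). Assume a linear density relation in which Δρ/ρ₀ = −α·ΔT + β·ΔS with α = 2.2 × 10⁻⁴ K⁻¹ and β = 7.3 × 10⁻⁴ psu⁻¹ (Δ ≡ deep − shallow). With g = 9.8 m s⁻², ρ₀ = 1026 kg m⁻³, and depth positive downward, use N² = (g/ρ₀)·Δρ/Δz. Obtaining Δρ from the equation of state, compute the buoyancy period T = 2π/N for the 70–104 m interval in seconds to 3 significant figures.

177 s

ΔT = -11.0 K, ΔS = +2.65 psu (deep − shallow).
Δρ/ρ₀ = −αΔT + βΔS = 2.42 × 10⁻³ + 1.9345 × 10⁻³ = 4.3545 × 10⁻³, so Δρ ≈ 4.468 kg m⁻³.
N² = (g/ρ₀)·Δρ/Δz = g·(Δρ/ρ₀)/Δz = 9.8 × 4.3545 × 10⁻³ / 34 = 1.2551 × 10⁻³ s⁻².
N = √(1.2551 × 10⁻³) = 0.035427 rad s⁻¹ → T = 2π/N = 177.36 s ≈ 177 s.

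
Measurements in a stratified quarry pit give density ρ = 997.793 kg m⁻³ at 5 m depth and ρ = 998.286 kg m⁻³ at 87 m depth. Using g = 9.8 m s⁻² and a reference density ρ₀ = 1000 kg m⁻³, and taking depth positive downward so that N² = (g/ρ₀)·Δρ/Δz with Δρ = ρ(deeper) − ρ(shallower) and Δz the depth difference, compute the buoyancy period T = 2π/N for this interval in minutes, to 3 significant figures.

13.6 min

Δρ = 998.286 − 997.793 = 0.493 kg m⁻³ over Δz = 87 − 5 = 82 m.
N² = (9.8/1000) × (0.493/82) = 5.8920 × 10⁻⁵ s⁻².
N = √(5.8920 × 10⁻⁵) = 7.6759 × 10⁻³ rad s⁻¹, so T = 2π/N = 818.56 s = 13.643 min ≈ 13.6 min.
Since Δρ > 0 the layer is stably stratified.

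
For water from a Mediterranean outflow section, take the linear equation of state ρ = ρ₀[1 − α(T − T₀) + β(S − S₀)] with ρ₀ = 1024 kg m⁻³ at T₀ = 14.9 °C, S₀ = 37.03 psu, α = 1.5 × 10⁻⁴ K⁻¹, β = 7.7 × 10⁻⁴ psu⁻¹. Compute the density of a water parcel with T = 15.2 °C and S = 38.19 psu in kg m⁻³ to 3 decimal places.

T − T₀ = +0.3 K, S − S₀ = +1.16 psu.
Bracket = 1 − α·(+0.3) + β·(+1.16) = 1 + (8.482 × 10⁻⁴) = 1.0008482.
ρ = 1024 × 1.0008482 = 1024.869 kg m⁻³.

1024.869 kg m⁻³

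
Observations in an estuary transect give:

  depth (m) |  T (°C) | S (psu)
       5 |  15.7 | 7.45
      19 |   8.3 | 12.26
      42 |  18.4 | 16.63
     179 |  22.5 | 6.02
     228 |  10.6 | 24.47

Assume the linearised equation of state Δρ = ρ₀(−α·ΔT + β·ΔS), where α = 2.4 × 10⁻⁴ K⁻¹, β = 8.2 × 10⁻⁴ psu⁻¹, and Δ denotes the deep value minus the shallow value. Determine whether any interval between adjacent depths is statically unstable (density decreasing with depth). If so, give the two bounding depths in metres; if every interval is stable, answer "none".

42–179 m

Evaluate Δρ/ρ₀ = −αΔT + βΔS across each adjacent pair:
  5–19 m: −αΔT+βΔS = −(2.4 × 10⁻⁴)(-7.4)+(8.2 × 10⁻⁴)(+4.81) = 5.7 × 10⁻³ → stable
  19–42 m: −αΔT+βΔS = −(2.4 × 10⁻⁴)(+10.1)+(8.2 × 10⁻⁴)(+4.37) = 1.2 × 10⁻³ → stable
  42–179 m: −αΔT+βΔS = −(2.4 × 10⁻⁴)(+4.1)+(8.2 × 10⁻⁴)(-10.61) = -9.7 × 10⁻³ → UNSTABLE
  179–228 m: −αΔT+βΔS = −(2.4 × 10⁻⁴)(-11.9)+(8.2 × 10⁻⁴)(+18.45) = 0.018 → stable
The 42–179 m interval has Δρ < 0: lighter water underlies denser water.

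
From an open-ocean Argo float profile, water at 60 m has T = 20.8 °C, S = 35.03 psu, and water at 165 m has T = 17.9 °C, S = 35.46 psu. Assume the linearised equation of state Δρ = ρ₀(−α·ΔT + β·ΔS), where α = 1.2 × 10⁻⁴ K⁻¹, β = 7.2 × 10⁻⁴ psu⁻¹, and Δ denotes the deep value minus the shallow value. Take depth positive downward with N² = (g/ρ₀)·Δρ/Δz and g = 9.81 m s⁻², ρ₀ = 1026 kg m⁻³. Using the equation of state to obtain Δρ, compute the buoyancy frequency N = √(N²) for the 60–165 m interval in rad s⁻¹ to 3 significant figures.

ΔT = -2.9 K, ΔS = +0.43 psu (deep − shallow).
Δρ/ρ₀ = −αΔT + βΔS = 3.48 × 10⁻⁴ + 3.096 × 10⁻⁴ = 6.576 × 10⁻⁴, so Δρ ≈ 0.6747 kg m⁻³.
N² = (g/ρ₀)·Δρ/Δz = g·(Δρ/ρ₀)/Δz = 9.81 × 6.576 × 10⁻⁴ / 105 = 6.1439 × 10⁻⁵ s⁻².
N = √(6.1439 × 10⁻⁵) = 7.8383 × 10⁻³ rad s⁻¹ ≈ 7.84 × 10⁻³ rad s⁻¹.

7.84 × 10⁻³ rad s⁻¹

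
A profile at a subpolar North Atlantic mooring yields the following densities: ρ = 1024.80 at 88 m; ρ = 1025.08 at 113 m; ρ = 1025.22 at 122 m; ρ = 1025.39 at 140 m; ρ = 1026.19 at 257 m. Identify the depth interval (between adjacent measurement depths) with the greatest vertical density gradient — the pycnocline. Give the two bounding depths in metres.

113–122 m

Compute the density gradient over each adjacent pair:
  88–113 m: Δρ/Δz = 0.28/25 = 0.011 kg m⁻⁴
  113–122 m: Δρ/Δz = 0.14/9 = 0.016 kg m⁻⁴
  122–140 m: Δρ/Δz = 0.17/18 = 9.4 × 10⁻³ kg m⁻⁴
  140–257 m: Δρ/Δz = 0.80/117 = 6.8 × 10⁻³ kg m⁻⁴
The largest gradient is in the 113–122 m interval — the pycnocline.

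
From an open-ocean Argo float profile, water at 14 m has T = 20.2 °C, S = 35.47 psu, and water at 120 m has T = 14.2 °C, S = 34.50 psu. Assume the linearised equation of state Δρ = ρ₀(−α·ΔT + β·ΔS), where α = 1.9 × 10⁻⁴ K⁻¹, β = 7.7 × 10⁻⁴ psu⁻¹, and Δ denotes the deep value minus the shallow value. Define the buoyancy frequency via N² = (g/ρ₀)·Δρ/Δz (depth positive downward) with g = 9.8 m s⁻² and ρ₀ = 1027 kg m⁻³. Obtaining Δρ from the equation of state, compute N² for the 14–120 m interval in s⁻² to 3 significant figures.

ΔT = -6.0 K, ΔS = -0.97 psu (deep − shallow).
Δρ/ρ₀ = −αΔT + βΔS = 1.14 × 10⁻³ − 7.469 × 10⁻⁴ = 3.931 × 10⁻⁴, so Δρ ≈ 0.4037 kg m⁻³.
N² = (g/ρ₀)·Δρ/Δz = g·(Δρ/ρ₀)/Δz = 9.8 × 3.931 × 10⁻⁴ / 106 = 3.6343 × 10⁻⁵ s⁻² ≈ 3.63 × 10⁻⁵ s⁻².

3.63 × 10⁻⁵ s⁻²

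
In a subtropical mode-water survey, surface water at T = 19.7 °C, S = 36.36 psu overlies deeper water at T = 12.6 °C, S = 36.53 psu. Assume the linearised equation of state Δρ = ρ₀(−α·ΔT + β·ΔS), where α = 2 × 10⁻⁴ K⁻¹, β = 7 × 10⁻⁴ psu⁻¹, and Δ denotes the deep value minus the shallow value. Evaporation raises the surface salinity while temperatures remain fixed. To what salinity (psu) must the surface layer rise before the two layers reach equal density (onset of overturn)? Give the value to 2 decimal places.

38.56 psu

Neutral buoyancy requires −α(T_deep − T_surf) + β(S_deep − S_surf′) = 0.
S_surf′ = S_deep − (α/β)·ΔT = 36.53 − (2 × 10⁻⁴/7 × 10⁻⁴)·(-7.1) = 38.5586 psu.
Increase required: 38.5586 − 36.36 = 2.1986 psu.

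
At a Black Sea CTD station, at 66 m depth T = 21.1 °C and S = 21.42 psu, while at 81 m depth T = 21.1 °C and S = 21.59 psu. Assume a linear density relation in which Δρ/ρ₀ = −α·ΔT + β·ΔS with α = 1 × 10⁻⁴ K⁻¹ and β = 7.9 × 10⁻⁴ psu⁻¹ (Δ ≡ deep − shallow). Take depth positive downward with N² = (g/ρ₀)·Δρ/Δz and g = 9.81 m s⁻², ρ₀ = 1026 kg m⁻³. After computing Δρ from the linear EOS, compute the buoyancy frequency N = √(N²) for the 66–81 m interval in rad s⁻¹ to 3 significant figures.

ΔT = +0.0 K, ΔS = +0.17 psu (deep − shallow).
Δρ/ρ₀ = −αΔT + βΔS = 0 + 1.343 × 10⁻⁴ = 1.343 × 10⁻⁴, so Δρ ≈ 0.1378 kg m⁻³.
N² = (g/ρ₀)·Δρ/Δz = g·(Δρ/ρ₀)/Δz = 9.81 × 1.343 × 10⁻⁴ / 15 = 8.7832 × 10⁻⁵ s⁻².
N = √(8.7832 × 10⁻⁵) = 9.3719 × 10⁻³ rad s⁻¹ ≈ 9.37 × 10⁻³ rad s⁻¹.

9.37 × 10⁻³ rad s⁻¹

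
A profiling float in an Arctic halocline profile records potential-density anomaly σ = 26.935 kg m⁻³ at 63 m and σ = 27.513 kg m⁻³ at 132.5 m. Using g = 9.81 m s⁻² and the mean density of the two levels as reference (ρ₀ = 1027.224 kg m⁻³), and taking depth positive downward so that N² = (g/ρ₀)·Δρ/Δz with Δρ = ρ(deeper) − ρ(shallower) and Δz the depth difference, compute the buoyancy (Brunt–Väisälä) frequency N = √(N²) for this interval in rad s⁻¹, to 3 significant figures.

8.91 × 10⁻³ rad s⁻¹

Δρ = 1027.513 − 1026.935 = 0.578 kg m⁻³ over Δz = 132.5 − 63 = 69.5 m.
N² = (9.81/1027.224) × (0.578/69.5) = 7.9423 × 10⁻⁵ s⁻².
N = √(7.9423 × 10⁻⁵) = 8.9120 × 10⁻³ rad s⁻¹ ≈ 8.91 × 10⁻³ rad s⁻¹.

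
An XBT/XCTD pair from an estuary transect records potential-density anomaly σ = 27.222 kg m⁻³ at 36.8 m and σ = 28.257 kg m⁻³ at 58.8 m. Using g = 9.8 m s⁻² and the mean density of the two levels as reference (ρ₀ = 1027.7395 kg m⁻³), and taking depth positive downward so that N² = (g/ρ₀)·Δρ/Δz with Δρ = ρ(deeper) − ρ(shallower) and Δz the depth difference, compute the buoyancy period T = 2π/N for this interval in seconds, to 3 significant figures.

Δρ = 1028.257 − 1027.222 = 1.035 kg m⁻³ over Δz = 58.8 − 36.8 = 22 m.
N² = (9.8/1027.7395) × (1.035/22) = 4.4860 × 10⁻⁴ s⁻².
N = √(4.4860 × 10⁻⁴) = 0.021180 rad s⁻¹, so T = 2π/N = 296.66 s ≈ 297 s.

297 s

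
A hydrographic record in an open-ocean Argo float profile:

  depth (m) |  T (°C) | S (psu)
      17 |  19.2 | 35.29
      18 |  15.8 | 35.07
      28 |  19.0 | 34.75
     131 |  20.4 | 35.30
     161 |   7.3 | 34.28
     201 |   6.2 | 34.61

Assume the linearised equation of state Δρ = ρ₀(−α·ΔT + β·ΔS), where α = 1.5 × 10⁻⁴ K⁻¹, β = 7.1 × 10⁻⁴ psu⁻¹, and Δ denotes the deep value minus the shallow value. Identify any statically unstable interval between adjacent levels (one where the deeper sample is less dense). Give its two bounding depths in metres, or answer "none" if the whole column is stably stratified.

18–28 m

Evaluate Δρ/ρ₀ = −αΔT + βΔS across each adjacent pair:
  17–18 m: −αΔT+βΔS = −(1.5 × 10⁻⁴)(-3.4)+(7.1 × 10⁻⁴)(-0.22) = 3.5 × 10⁻⁴ → stable
  18–28 m: −αΔT+βΔS = −(1.5 × 10⁻⁴)(+3.2)+(7.1 × 10⁻⁴)(-0.32) = -7.1 × 10⁻⁴ → UNSTABLE
  28–131 m: −αΔT+βΔS = −(1.5 × 10⁻⁴)(+1.4)+(7.1 × 10⁻⁴)(+0.55) = 1.8 × 10⁻⁴ → stable
  131–161 m: −αΔT+βΔS = −(1.5 × 10⁻⁴)(-13.1)+(7.1 × 10⁻⁴)(-1.02) = 1.2 × 10⁻³ → stable
  161–201 m: −αΔT+βΔS = −(1.5 × 10⁻⁴)(-1.1)+(7.1 × 10⁻⁴)(+0.33) = 4.0 × 10⁻⁴ → stable
The 18–28 m interval has Δρ < 0: lighter water underlies denser water.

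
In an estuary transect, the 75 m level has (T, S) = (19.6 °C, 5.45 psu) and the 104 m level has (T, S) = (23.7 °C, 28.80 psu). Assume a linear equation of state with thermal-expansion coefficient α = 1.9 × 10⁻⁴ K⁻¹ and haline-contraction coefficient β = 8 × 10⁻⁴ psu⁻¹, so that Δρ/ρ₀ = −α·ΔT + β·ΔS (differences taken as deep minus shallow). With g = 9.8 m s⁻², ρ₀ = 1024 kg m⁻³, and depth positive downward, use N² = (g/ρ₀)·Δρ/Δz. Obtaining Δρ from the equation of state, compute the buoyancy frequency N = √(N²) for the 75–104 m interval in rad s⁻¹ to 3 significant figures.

ΔT = +4.1 K, ΔS = +23.35 psu (deep − shallow).
Δρ/ρ₀ = −αΔT + βΔS = -7.79 × 10⁻⁴ + 0.01868 = 0.017901, so Δρ ≈ 18.33 kg m⁻³.
N² = (g/ρ₀)·Δρ/Δz = g·(Δρ/ρ₀)/Δz = 9.8 × 0.017901 / 29 = 6.0493 × 10⁻³ s⁻².
N = √(6.0493 × 10⁻³) = 0.077777 rad s⁻¹ ≈ 0.0778 rad s⁻¹.

0.0778 rad s⁻¹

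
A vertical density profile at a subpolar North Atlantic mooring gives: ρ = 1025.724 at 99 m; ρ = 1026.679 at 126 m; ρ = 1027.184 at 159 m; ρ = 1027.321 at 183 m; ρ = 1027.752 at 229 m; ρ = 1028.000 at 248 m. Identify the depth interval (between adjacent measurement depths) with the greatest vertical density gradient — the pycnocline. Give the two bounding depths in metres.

Compute the density gradient over each adjacent pair:
  99–126 m: Δρ/Δz = 0.955/27 = 0.035 kg m⁻⁴
  126–159 m: Δρ/Δz = 0.505/33 = 0.015 kg m⁻⁴
  159–183 m: Δρ/Δz = 0.137/24 = 5.7 × 10⁻³ kg m⁻⁴
  183–229 m: Δρ/Δz = 0.431/46 = 9.4 × 10⁻³ kg m⁻⁴
  229–248 m: Δρ/Δz = 0.248/19 = 0.013 kg m⁻⁴
The largest gradient is in the 99–126 m interval — the pycnocline.

99–126 m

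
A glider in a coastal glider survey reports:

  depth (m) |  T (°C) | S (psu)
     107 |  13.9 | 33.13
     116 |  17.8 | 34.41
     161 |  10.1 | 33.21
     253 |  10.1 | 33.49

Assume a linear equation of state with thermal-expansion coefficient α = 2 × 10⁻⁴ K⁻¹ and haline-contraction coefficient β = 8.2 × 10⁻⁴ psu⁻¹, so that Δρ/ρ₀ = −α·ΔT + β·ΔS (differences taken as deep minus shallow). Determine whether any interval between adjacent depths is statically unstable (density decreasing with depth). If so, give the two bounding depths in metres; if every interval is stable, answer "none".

Evaluate Δρ/ρ₀ = −αΔT + βΔS across each adjacent pair:
  107–116 m: −αΔT+βΔS = −(2 × 10⁻⁴)(+3.9)+(8.2 × 10⁻⁴)(+1.28) = 2.7 × 10⁻⁴ → stable
  116–161 m: −αΔT+βΔS = −(2 × 10⁻⁴)(-7.7)+(8.2 × 10⁻⁴)(-1.20) = 5.6 × 10⁻⁴ → stable
  161–253 m: −αΔT+βΔS = −(2 × 10⁻⁴)(+0.0)+(8.2 × 10⁻⁴)(+0.28) = 2.3 × 10⁻⁴ → stable
Every interval has Δρ > 0: the column is stably stratified throughout.

none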